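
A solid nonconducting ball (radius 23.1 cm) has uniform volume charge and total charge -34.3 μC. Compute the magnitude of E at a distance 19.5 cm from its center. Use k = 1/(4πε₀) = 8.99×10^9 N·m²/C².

E = 4.88e6 V/m

Use a concentric Gaussian sphere at r = 19.5 cm (r < R).
For a uniform sphere the enclosed fraction is (r/R)³, so Q_enc = (-34.3 μC)(0.195/0.231)³ = -2.063×10^-5 C.
Gauss's law: E·4πr² = Q_enc/ε₀.
E = k|Q_enc|/r² = (8.99×10^9)(2.063e-5)/(0.195)² = 4.88×10^6 N/C.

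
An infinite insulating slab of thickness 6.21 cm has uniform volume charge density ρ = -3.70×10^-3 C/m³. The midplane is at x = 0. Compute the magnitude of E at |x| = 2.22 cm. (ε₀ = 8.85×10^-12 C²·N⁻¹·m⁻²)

By symmetry E is perpendicular to the slab. A Gaussian pillbox from −2.22 cm to +2.22 cm (face area A) lies entirely within the slab.
Q_enc = ρ·(2x)·A and flux = 2EA, so 2EA = 2ρxA/ε₀ ⇒ E = |ρ|x/ε₀.
E = (3.70×10^-3)(0.0222)/(8.85×10^-12) = 9.28e6 N/C.

|E| ≈ 9.28×10^6 N/C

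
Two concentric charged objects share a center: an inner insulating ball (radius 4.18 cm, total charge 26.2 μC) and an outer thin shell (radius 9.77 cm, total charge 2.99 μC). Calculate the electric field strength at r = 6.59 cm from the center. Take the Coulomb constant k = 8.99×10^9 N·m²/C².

By spherical symmetry E is radial; choose a Gaussian sphere of radius r = 6.59 cm (between the bodies, 4.18 cm < r < 9.77 cm).
Only the inner charge is enclosed; the outer shell contributes nothing inside itself. Q_enc = 26.2 μC = 2.62×10^-5 C.
Since E is radial and uniform over the Gaussian sphere, Φ = E·4πr² = Q_enc/ε₀.
E = k|Q_enc|/r² = (8.99×10^9)(2.62×10^-5)/(0.0659)² = 5.42×10^7 N/C.

5.42e7 V/m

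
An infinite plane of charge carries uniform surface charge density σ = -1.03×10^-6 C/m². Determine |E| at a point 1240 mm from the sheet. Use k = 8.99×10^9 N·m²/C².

|E| = 5.82×10^4 V/m

The symmetry is planar: E is normal to the sheet and the same magnitude on both sides. Take a pillbox straddling the sheet with end-cap area A.
Only the two end caps contribute flux: Φ = 2EA. With Q_enc = σA, Gauss's law gives E = |σ|/(2ε₀).
E = 2πk|σ| = 2π(8.99×10^9)(1.03e-6) = 5.82×10^4 N/C.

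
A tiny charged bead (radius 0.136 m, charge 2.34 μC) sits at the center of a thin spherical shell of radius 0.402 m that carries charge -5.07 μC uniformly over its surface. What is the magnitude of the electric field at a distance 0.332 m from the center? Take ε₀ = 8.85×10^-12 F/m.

E = 1.91×10^5 N/C

Take a concentric spherical Gaussian surface of radius r = 0.332 m (between the bodies, 0.136 m < r < 0.402 m).
The shell at 0.402 m lies outside the Gaussian surface, so Q_enc = 2.34 μC = 2.34e-6 C.
Applying ∮E·dA = Q_enc/ε₀ with Φ = E(4πr²):
E = |Q_enc|/(4πε₀r²) = (2.34×10^-6)/(4π·8.85×10^-12·(0.332)²) = 1.91×10^5 N/C.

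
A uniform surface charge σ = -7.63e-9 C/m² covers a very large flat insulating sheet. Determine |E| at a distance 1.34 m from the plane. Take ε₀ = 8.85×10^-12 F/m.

The symmetry is planar: E is normal to the sheet and the same magnitude on both sides. Take a pillbox straddling the sheet with end-cap area A.
Flux Φ = 2EA and Q_enc = σA, so 2EA = σA/ε₀ ⇒ E = |σ|/(2ε₀), independent of distance.
E = |σ|/(2ε₀) = (7.63×10^-9)/(2·8.85×10^-12) = 431 N/C.

431 V/m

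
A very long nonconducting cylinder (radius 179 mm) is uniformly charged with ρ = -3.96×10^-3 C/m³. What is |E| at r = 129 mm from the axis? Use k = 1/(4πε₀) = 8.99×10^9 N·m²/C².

|E| ≈ 2.89e7 V/m

Choose a coaxial cylinder of radius r = 129 mm (arbitrary length L) as the Gaussian surface (r < R).
Enclosed charge per unit length: λ_enc = ρ·πr² = (-3.96e-3)π(0.129)² = -2.07×10^-4 C/m.
Gauss's law: E·2πrL = λ_enc L/ε₀.
E = 2k|λ_enc|/r = 2(8.99×10^9)(2.07×10^-4)/(0.129) = 2.89×10^7 N/C.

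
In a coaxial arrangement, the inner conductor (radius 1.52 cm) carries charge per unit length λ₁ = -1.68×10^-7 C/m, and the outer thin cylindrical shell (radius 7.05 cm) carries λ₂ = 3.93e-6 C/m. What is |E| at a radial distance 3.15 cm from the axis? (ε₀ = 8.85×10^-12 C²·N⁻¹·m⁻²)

Choose a coaxial cylinder of radius r = 3.15 cm (arbitrary length L) as the Gaussian surface (between the conductors, 1.52 cm < r < 7.05 cm).
The shell at 7.05 cm lies outside the Gaussian surface, so λ_enc = λ₁ = -1.68e-7 C/m.
Since E is radial and uniform over the curved surface, Φ = E·2πrL = Q_enc/ε₀ = λ_enc L/ε₀.
E = |λ_enc|/(2πε₀r) = (1.68×10^-7)/(2π·8.85×10^-12·0.0315) = 9.59×10^4 N/C.

E ≈ 9.59×10^4 V/m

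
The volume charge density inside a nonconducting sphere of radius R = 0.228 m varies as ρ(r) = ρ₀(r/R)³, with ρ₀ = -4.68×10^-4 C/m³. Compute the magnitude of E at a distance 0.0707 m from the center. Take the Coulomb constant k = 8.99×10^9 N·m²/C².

E = 1.86×10^4 N/C

Use a concentric Gaussian sphere at r = 0.0707 m (r < R).
Q_enc = ∫₀^r ρ(r')·4πr'² dr' = (4πρ₀/R³) ∫₀^r r'^5 dr' = 4πρ₀ r^6/(6·R³) = -1.033×10^-8 C.
Gauss's law: E·4πr² = Q_enc/ε₀.
E = k|Q_enc|/r² = (8.99×10^9)(1.033e-8)/(0.0707)² = 1.86×10^4 N/C.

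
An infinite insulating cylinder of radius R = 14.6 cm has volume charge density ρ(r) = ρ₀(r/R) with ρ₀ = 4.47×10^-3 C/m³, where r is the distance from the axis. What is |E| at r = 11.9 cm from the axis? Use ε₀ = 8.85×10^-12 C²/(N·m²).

E ≈ 1.63e7 N/C

Coaxial Gaussian cylinder, radius r = 11.9 cm, length L (r < R).
Integrating ρ over the cross-section to radius r: λ_enc = (2πρ₀/R) ∫₀^r r'^2 dr' = 2πρ₀ r^3/(3·R) = 1.081×10^-4 C/m.
By Gauss's law (flux through the curved wall only), E·2πrL = λ_enc L/ε₀.
E = |λ_enc|/(2πε₀r) = (1.081×10^-4)/(2π·8.85×10^-12·0.119) = 1.63×10^7 N/C.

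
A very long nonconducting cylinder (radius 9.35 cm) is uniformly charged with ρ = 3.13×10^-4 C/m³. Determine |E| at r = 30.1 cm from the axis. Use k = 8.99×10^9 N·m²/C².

E = 5.14e5 N/C

Coaxial Gaussian cylinder, radius r = 30.1 cm, length L (r > 9.35 cm, full cross-section enclosed).
λ_enc = ρ·πR² = (3.13e-4)π(0.0935)² = 8.596e-6 C/m.
By Gauss's law (flux through the curved wall only), E·2πrL = λ_enc L/ε₀.
E = 2k|λ_enc|/r = 2(8.99×10^9)(8.596e-6)/(0.301) = 5.14×10^5 N/C.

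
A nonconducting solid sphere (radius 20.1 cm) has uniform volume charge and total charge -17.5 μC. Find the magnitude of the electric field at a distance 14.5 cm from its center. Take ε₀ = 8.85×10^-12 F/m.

E ≈ 2.81×10^6 N/C

Use a concentric Gaussian sphere at r = 14.5 cm (r < R).
Only the charge within r is enclosed: Q_enc = Q·(r/R)³ = (-17.5 μC)·(14.5 cm/20.1 cm)³ = -6.57×10^-6 C.
Applying ∮E·dA = Q_enc/ε₀ with Φ = E(4πr²):
E = |Q_enc|/(4πε₀r²) = (6.57e-6)/(4π·8.85×10^-12·(0.145)²) = 2.81×10^6 N/C.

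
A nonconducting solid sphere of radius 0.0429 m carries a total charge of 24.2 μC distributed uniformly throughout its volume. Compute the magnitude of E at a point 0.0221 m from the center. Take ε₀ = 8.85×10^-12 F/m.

Symmetry ⇒ E = E(r) r̂. Gaussian sphere of radius r = 0.0221 m (r < R).
Only the charge within r is enclosed: Q_enc = Q·(r/R)³ = (24.2 μC)·(0.0221 m/0.0429 m)³ = 3.308×10^-6 C.
Applying ∮E·dA = Q_enc/ε₀ with Φ = E(4πr²):
E = |Q_enc|/(4πε₀r²) = (3.308×10^-6)/(4π·8.85×10^-12·(0.0221)²) = 6.09×10^7 N/C.

E ≈ 6.09e7 N/C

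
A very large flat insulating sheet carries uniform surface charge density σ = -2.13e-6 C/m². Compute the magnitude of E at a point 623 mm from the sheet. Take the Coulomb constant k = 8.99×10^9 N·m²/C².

E ≈ 1.20×10^5 V/m

The symmetry is planar: E is normal to the sheet and the same magnitude on both sides. Take a pillbox straddling the sheet with end-cap area A.
Only the two end caps contribute flux: Φ = 2EA. With Q_enc = σA, Gauss's law gives E = |σ|/(2ε₀).
E = 2πk|σ| = 2π(8.99×10^9)(2.13e-6) = 1.20×10^5 N/C.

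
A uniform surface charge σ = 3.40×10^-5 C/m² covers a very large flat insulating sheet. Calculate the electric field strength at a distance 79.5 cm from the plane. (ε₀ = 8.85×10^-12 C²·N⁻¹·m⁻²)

The symmetry is planar: E is normal to the sheet and the same magnitude on both sides. Take a pillbox straddling the sheet with end-cap area A.
Flux Φ = 2EA and Q_enc = σA, so 2EA = σA/ε₀ ⇒ E = |σ|/(2ε₀), independent of distance.
E = |σ|/(2ε₀) = (3.40×10^-5)/(2·8.85×10^-12) = 1.92×10^6 N/C.

|E| ≈ 1.92×10^6 N/C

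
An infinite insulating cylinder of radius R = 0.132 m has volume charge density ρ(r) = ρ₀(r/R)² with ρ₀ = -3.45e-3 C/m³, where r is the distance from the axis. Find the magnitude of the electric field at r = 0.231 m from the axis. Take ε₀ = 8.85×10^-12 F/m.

7.35e6 N/C

Take a coaxial cylindrical Gaussian surface of radius r = 0.231 m and length L (r > R, full charge per length enclosed).
λ_enc = 2π ∫₀^R ρ₀(r'/R)^2 r' dr' = 2πρ₀R²/4 = -9.442e-5 C/m.
Applying ∮E·dA = Q_enc/ε₀ with the end caps contributing no flux:
E = |λ_enc|/(2πε₀r) = (9.442×10^-5)/(2π·8.85×10^-12·0.231) = 7.35×10^6 N/C.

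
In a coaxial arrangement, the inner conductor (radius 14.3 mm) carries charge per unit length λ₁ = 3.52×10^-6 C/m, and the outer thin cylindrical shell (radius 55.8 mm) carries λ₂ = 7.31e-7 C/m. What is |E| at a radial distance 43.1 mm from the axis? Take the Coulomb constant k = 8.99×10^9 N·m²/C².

By cylindrical symmetry E is radial; use a coaxial Gaussian cylinder of radius 43.1 mm and length L (between the conductors, 14.3 mm < r < 55.8 mm).
Only the inner wire is enclosed; the outer shell contributes nothing inside itself. λ_enc = λ₁ = 3.52×10^-6 C/m.
By Gauss's law (flux through the curved wall only), E·2πrL = λ_enc L/ε₀.
E = 2k|λ_enc|/r = 2(8.99×10^9)(3.52×10^-6)/(0.0431) = 1.47e6 N/C.

|E| ≈ 1.47e6 N/C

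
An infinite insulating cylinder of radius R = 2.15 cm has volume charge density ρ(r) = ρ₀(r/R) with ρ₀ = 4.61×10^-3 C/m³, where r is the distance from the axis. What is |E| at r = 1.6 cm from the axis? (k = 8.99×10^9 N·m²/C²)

Choose a coaxial cylinder of radius r = 1.6 cm (arbitrary length L) as the Gaussian surface (r < R).
Integrating ρ over the cross-section to radius r: λ_enc = (2πρ₀/R) ∫₀^r r'^2 dr' = 2πρ₀ r^3/(3·R) = 1.839×10^-6 C/m.
Applying ∮E·dA = Q_enc/ε₀ with the end caps contributing no flux:
E = 2k|λ_enc|/r = 2(8.99×10^9)(1.839×10^-6)/(0.016) = 2.07×10^6 N/C.

2.07e6 N/C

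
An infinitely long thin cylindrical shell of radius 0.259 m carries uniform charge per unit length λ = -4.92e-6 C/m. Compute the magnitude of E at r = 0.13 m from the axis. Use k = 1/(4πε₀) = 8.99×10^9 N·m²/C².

E = 0

Choose a coaxial cylinder of radius r = 0.13 m (arbitrary length L) as the Gaussian surface (r < 0.259 m, inside the shell).
No charge is enclosed, so Gauss's law gives E·2πrL = 0 ⇒ E = 0.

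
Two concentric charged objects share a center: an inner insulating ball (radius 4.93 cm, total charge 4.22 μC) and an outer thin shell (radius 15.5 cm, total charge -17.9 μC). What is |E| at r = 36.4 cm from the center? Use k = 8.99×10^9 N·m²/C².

Symmetry ⇒ E = E(r) r̂. Gaussian sphere of radius r = 36.4 cm (r > 15.5 cm, enclosing both).
Q_enc = (4.22 μC) + (-17.9 μC) = -1.368×10^-5 C.
Since E is radial and uniform over the Gaussian sphere, Φ = E·4πr² = Q_enc/ε₀.
E = k|Q_enc|/r² = (8.99×10^9)(1.368×10^-5)/(0.364)² = 9.28×10^5 N/C.

9.28×10^5 N/C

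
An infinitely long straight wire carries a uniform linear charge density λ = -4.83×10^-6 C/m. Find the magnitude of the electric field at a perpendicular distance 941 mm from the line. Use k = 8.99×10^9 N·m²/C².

E ≈ 9.23×10^4 N/C

Choose a coaxial cylinder of radius r = 941 mm (arbitrary length L) as the Gaussian surface.
Q_enc = λL, so λ_enc = -4.83×10^-6 C/m.
By Gauss's law (flux through the curved wall only), E·2πrL = λ_enc L/ε₀.
E = 2k|λ_enc|/r = 2(8.99×10^9)(4.83e-6)/(0.941) = 9.23×10^4 N/C.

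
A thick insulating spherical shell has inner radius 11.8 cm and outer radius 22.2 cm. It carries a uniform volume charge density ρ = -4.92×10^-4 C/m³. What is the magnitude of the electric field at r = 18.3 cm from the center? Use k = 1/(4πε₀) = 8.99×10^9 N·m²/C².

By spherical symmetry E is radial; choose a Gaussian sphere of radius r = 18.3 cm (within the shell material, 11.8 cm < r < 22.2 cm).
Enclosed charge is the volume from a to r: Q_enc = (4π/3)ρ(r³ − a³) = -9.244×10^-6 C.
Gauss's law: E·4πr² = Q_enc/ε₀.
E = k|Q_enc|/r² = (8.99×10^9)(9.244×10^-6)/(0.183)² = 2.48×10^6 N/C.

|E| = 2.48×10^6 N/C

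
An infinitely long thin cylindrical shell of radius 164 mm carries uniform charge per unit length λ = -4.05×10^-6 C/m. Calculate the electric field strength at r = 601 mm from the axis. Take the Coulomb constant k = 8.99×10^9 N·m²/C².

Coaxial Gaussian cylinder, radius r = 601 mm, length L (r > 164 mm).
The full line charge is enclosed: λ_enc = -4.05×10^-6 C/m.
Applying ∮E·dA = Q_enc/ε₀ with the end caps contributing no flux:
E = 2k|λ_enc|/r = 2(8.99×10^9)(4.05e-6)/(0.601) = 1.21×10^5 N/C.

E ≈ 1.21×10^5 N/C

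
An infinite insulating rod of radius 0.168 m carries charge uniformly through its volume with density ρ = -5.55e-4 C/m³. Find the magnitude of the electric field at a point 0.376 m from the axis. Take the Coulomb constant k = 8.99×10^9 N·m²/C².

|E| = 2.35×10^6 N/C

Choose a coaxial cylinder of radius r = 0.376 m (arbitrary length L) as the Gaussian surface (r > 0.168 m, full cross-section enclosed).
λ_enc = ρ·πR² = (-5.55×10^-4)π(0.168)² = -4.921e-5 C/m.
Applying ∮E·dA = Q_enc/ε₀ with the end caps contributing no flux:
E = 2k|λ_enc|/r = 2(8.99×10^9)(4.921e-5)/(0.376) = 2.35×10^6 N/C.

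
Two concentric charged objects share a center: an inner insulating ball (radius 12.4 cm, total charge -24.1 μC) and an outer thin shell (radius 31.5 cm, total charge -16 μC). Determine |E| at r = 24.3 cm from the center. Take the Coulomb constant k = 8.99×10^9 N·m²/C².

Take a concentric spherical Gaussian surface of radius r = 24.3 cm (between the bodies, 12.4 cm < r < 31.5 cm).
The shell at 31.5 cm lies outside the Gaussian surface, so Q_enc = -24.1 μC = -2.41e-5 C.
By Gauss's law, ∮E·dA = E·4πr² = Q_enc/ε₀.
E = k|Q_enc|/r² = (8.99×10^9)(2.41×10^-5)/(0.243)² = 3.67×10^6 N/C.

3.67e6 N/C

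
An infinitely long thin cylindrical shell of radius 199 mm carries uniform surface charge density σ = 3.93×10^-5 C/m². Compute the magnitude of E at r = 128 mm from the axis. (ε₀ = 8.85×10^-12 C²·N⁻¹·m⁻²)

By cylindrical symmetry E is radial; use a coaxial Gaussian cylinder of radius 128 mm and length L (r < 199 mm, inside the shell).
All the surface charge lies outside this cylinder: Q_enc = 0, hence E = 0.

|E| = 0 N/C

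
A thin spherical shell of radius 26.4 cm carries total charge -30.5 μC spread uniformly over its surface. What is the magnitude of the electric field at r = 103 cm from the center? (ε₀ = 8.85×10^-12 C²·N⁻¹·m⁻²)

|E| ≈ 2.59×10^5 V/m

Use a concentric Gaussian sphere at r = 103 cm (r > 26.4 cm).
The entire shell is enclosed: Q_enc = -3.05e-5 C.
By Gauss's law, ∮E·dA = E·4πr² = Q_enc/ε₀.
E = |Q_enc|/(4πε₀r²) = (3.05e-5)/(4π·8.85×10^-12·(1.03)²) = 2.59e5 N/C.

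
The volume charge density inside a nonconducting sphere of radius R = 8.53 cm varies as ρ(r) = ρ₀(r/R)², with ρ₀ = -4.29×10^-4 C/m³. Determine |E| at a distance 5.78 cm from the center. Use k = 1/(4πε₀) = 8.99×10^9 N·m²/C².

Use a concentric Gaussian sphere at r = 5.78 cm (r < R).
Q_enc = ∫₀^r ρ(r')·4πr'² dr' = (4πρ₀/R²) ∫₀^r r'^4 dr' = 4πρ₀ r^5/(5·R²) = -9.56×10^-8 C.
By Gauss's law, ∮E·dA = E·4πr² = Q_enc/ε₀.
E = k|Q_enc|/r² = (8.99×10^9)(9.56×10^-8)/(0.0578)² = 2.57e5 N/C.

|E| = 2.57×10^5 V/m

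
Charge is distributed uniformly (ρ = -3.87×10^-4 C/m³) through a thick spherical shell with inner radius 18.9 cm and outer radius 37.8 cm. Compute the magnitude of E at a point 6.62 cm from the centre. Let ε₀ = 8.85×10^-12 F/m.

|E| = 0 N/C

By spherical symmetry E is radial; choose a Gaussian sphere of radius r = 6.62 cm (r < 18.9 cm, inside the empty cavity).
No charge is enclosed, so by Gauss's law E·4πr² = 0 ⇒ E = 0.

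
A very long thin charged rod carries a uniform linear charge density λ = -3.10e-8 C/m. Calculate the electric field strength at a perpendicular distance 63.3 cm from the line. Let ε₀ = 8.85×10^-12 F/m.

Choose a coaxial cylinder of radius r = 63.3 cm (arbitrary length L) as the Gaussian surface.
Q_enc = λL, so λ_enc = -3.10×10^-8 C/m.
Applying ∮E·dA = Q_enc/ε₀ with the end caps contributing no flux:
E = |λ_enc|/(2πε₀r) = (3.10e-8)/(2π·8.85×10^-12·0.633) = 881 N/C.

E ≈ 881 N/C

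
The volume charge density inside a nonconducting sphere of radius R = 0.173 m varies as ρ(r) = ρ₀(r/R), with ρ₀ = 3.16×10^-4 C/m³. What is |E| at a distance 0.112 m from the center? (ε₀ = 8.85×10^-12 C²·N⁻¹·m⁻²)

Symmetry ⇒ E = E(r) r̂. Gaussian sphere of radius r = 0.112 m (r < R).
Q_enc = ∫₀^r ρ(r')·4πr'² dr' = (4πρ₀/R) ∫₀^r r'^3 dr' = 4πρ₀ r^4/(4·R) = 9.029e-7 C.
By Gauss's law, ∮E·dA = E·4πr² = Q_enc/ε₀.
E = |Q_enc|/(4πε₀r²) = (9.029×10^-7)/(4π·8.85×10^-12·(0.112)²) = 6.47e5 N/C.

E ≈ 6.47×10^5 V/m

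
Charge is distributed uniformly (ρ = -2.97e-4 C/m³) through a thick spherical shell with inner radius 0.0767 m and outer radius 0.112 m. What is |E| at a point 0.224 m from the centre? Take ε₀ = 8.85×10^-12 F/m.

|E| ≈ 2.13×10^5 V/m

Take a concentric spherical Gaussian surface of radius r = 0.224 m (r > 0.112 m, enclosing the whole shell).
Q_enc = ρ·(4π/3)(b³ − a³) = (-2.97×10^-4)·(4π/3)·((0.112)³ − (0.0767)³) = -1.186×10^-6 C.
Applying ∮E·dA = Q_enc/ε₀ with Φ = E(4πr²):
E = |Q_enc|/(4πε₀r²) = (1.186×10^-6)/(4π·8.85×10^-12·(0.224)²) = 2.13×10^5 N/C.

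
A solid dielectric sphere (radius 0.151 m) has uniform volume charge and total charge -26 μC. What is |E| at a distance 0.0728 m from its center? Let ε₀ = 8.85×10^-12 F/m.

Use a concentric Gaussian sphere at r = 0.0728 m (r < R).
Only the charge within r is enclosed: Q_enc = Q·(r/R)³ = (-26 μC)·(0.0728 m/0.151 m)³ = -2.914×10^-6 C.
By Gauss's law, ∮E·dA = E·4πr² = Q_enc/ε₀.
E = |Q_enc|/(4πε₀r²) = (2.914×10^-6)/(4π·8.85×10^-12·(0.0728)²) = 4.94e6 N/C.

E = 4.94×10^6 V/m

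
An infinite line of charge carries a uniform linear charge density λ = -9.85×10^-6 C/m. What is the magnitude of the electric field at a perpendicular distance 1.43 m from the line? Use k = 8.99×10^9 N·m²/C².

Choose a coaxial cylinder of radius r = 1.43 m (arbitrary length L) as the Gaussian surface.
Q_enc = λL, so λ_enc = -9.85×10^-6 C/m.
By Gauss's law (flux through the curved wall only), E·2πrL = λ_enc L/ε₀.
E = 2k|λ_enc|/r = 2(8.99×10^9)(9.85e-6)/(1.43) = 1.24e5 N/C.

E = 1.24×10^5 N/C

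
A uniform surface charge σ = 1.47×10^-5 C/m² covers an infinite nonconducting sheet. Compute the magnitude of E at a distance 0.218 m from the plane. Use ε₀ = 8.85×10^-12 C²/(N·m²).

Choose a cylindrical pillbox piercing the sheet, end faces (area A) parallel to it.
Only the two end caps contribute flux: Φ = 2EA. With Q_enc = σA, Gauss's law gives E = |σ|/(2ε₀).
E = |σ|/(2ε₀) = (1.47×10^-5)/(2·8.85×10^-12) = 8.31e5 N/C.

|E| ≈ 8.31×10^5 N/C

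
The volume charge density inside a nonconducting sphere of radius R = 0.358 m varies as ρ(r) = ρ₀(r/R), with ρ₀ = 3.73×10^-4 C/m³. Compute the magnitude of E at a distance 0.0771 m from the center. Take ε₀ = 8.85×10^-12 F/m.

Take a concentric spherical Gaussian surface of radius r = 0.0771 m (r < R).
Q_enc = ∫₀^r ρ(r')·4πr'² dr' = (4πρ₀/R) ∫₀^r r'^3 dr' = 4πρ₀ r^4/(4·R) = 1.157e-7 C.
Applying ∮E·dA = Q_enc/ε₀ with Φ = E(4πr²):
E = |Q_enc|/(4πε₀r²) = (1.157×10^-7)/(4π·8.85×10^-12·(0.0771)²) = 1.75e5 N/C.

|E| ≈ 1.75×10^5 N/C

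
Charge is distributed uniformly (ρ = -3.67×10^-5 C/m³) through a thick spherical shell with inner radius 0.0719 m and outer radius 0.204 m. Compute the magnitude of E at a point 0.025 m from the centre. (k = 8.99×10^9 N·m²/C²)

|E| = 0 V/m

Symmetry ⇒ E = E(r) r̂. Gaussian sphere of radius r = 0.025 m (r < 0.0719 m, inside the empty cavity).
No charge is enclosed, so by Gauss's law E·4πr² = 0 ⇒ E = 0.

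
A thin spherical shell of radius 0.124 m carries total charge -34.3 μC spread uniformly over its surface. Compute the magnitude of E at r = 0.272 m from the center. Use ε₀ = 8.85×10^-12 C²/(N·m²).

4.17×10^6 V/m

Use a concentric Gaussian sphere at r = 0.272 m (r > 0.124 m).
The entire shell is enclosed: Q_enc = -3.43×10^-5 C.
Gauss's law: E·4πr² = Q_enc/ε₀.
E = |Q_enc|/(4πε₀r²) = (3.43×10^-5)/(4π·8.85×10^-12·(0.272)²) = 4.17×10^6 N/C.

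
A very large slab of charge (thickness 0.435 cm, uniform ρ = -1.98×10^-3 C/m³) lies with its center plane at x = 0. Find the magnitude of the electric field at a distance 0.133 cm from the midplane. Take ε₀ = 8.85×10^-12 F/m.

|E| ≈ 2.98e5 V/m

By symmetry E is perpendicular to the slab. A Gaussian pillbox from −0.133 cm to +0.133 cm (face area A) lies entirely within the slab.
Q_enc = ρ·(2x)·A and flux = 2EA, so 2EA = 2ρxA/ε₀ ⇒ E = |ρ|x/ε₀.
E = (1.98e-3)(0.00133)/(8.85×10^-12) = 2.98e5 N/C.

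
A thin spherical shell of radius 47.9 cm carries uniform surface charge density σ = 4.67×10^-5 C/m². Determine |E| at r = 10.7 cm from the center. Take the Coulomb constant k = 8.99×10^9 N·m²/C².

Take a concentric spherical Gaussian surface of radius r = 10.7 cm (inside the shell, r < 47.9 cm).
All the charge is outside the Gaussian surface: Q_enc = 0, hence E = 0 everywhere inside the shell.

|E| = 0 N/C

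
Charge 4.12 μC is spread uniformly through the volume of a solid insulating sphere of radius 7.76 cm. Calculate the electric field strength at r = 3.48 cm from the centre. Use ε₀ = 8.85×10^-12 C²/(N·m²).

2.76×10^6 N/C

By spherical symmetry E is radial; choose a Gaussian sphere of radius r = 3.48 cm (r < R).
Only the charge within r is enclosed: Q_enc = Q·(r/R)³ = (4.12 μC)·(3.48 cm/7.76 cm)³ = 3.716×10^-7 C.
Since E is radial and uniform over the Gaussian sphere, Φ = E·4πr² = Q_enc/ε₀.
E = |Q_enc|/(4πε₀r²) = (3.716×10^-7)/(4π·8.85×10^-12·(0.0348)²) = 2.76e6 N/C.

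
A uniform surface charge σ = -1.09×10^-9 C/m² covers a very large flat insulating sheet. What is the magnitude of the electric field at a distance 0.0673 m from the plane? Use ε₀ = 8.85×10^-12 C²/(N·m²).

E = 61.6 V/m

By planar symmetry E is perpendicular to the sheet and uniform; use a Gaussian pillbox with flat faces of area A on each side of the sheet.
Flux Φ = 2EA and Q_enc = σA, so 2EA = σA/ε₀ ⇒ E = |σ|/(2ε₀), independent of distance.
E = |σ|/(2ε₀) = (1.09e-9)/(2·8.85×10^-12) = 61.6 N/C.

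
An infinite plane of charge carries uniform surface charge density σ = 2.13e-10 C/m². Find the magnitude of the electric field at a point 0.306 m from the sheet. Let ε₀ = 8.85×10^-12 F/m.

By planar symmetry E is perpendicular to the sheet and uniform; use a Gaussian pillbox with flat faces of area A on each side of the sheet.
Only the two end caps contribute flux: Φ = 2EA. With Q_enc = σA, Gauss's law gives E = |σ|/(2ε₀).
E = |σ|/(2ε₀) = (2.13e-10)/(2·8.85×10^-12) = 12 N/C.

|E| = 12 V/m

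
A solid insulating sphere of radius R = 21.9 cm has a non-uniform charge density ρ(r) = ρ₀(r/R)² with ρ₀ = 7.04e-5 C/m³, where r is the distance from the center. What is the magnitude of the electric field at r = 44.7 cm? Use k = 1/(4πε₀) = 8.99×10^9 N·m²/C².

Symmetry ⇒ E = E(r) r̂. Gaussian sphere of radius r = 44.7 cm (r > R, all charge enclosed).
Q_enc = 4π ∫₀^R ρ₀(r'/R)^2 r'² dr' = 4πρ₀R³/5 = 1.858e-6 C.
Applying ∮E·dA = Q_enc/ε₀ with Φ = E(4πr²):
E = k|Q_enc|/r² = (8.99×10^9)(1.858e-6)/(0.447)² = 8.36×10^4 N/C.

|E| ≈ 8.36×10^4 N/C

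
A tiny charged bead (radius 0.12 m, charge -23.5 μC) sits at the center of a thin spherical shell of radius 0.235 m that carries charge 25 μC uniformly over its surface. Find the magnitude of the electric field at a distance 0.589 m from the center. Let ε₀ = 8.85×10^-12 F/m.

|E| = 3.89e4 N/C

Use a concentric Gaussian sphere at r = 0.589 m (r > 0.235 m, enclosing both).
Q_enc = (-23.5 μC) + (25 μC) = 1.50e-6 C.
By Gauss's law, ∮E·dA = E·4πr² = Q_enc/ε₀.
E = |Q_enc|/(4πε₀r²) = (1.50×10^-6)/(4π·8.85×10^-12·(0.589)²) = 3.89×10^4 N/C.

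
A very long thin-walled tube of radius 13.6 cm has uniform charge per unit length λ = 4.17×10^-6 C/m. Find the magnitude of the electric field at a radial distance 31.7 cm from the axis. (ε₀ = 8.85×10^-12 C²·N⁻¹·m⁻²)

Choose a coaxial cylinder of radius r = 31.7 cm (arbitrary length L) as the Gaussian surface (r > 13.6 cm).
The full line charge is enclosed: λ_enc = 4.17×10^-6 C/m.
Applying ∮E·dA = Q_enc/ε₀ with the end caps contributing no flux:
E = |λ_enc|/(2πε₀r) = (4.17×10^-6)/(2π·8.85×10^-12·0.317) = 2.37e5 N/C.

E = 2.37×10^5 N/C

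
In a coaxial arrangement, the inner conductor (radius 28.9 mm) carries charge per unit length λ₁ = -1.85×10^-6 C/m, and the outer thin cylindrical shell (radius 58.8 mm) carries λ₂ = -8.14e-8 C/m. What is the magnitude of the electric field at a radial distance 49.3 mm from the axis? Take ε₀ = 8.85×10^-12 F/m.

By cylindrical symmetry E is radial; use a coaxial Gaussian cylinder of radius 49.3 mm and length L (between the conductors, 28.9 mm < r < 58.8 mm).
Only the inner wire is enclosed; the outer shell contributes nothing inside itself. λ_enc = λ₁ = -1.85×10^-6 C/m.
By Gauss's law (flux through the curved wall only), E·2πrL = λ_enc L/ε₀.
E = |λ_enc|/(2πε₀r) = (1.85×10^-6)/(2π·8.85×10^-12·0.0493) = 6.75×10^5 N/C.

E ≈ 6.75×10^5 N/C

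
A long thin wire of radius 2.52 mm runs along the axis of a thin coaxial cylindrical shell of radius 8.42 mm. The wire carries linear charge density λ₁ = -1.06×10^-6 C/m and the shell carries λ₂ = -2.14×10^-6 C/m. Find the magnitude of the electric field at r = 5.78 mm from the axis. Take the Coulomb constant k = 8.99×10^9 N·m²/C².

By cylindrical symmetry E is radial; use a coaxial Gaussian cylinder of radius 5.78 mm and length L (between the conductors, 2.52 mm < r < 8.42 mm).
The shell at 8.42 mm lies outside the Gaussian surface, so λ_enc = λ₁ = -1.06×10^-6 C/m.
By Gauss's law (flux through the curved wall only), E·2πrL = λ_enc L/ε₀.
E = 2k|λ_enc|/r = 2(8.99×10^9)(1.06e-6)/(0.00578) = 3.30×10^6 N/C.

E = 3.30×10^6 N/C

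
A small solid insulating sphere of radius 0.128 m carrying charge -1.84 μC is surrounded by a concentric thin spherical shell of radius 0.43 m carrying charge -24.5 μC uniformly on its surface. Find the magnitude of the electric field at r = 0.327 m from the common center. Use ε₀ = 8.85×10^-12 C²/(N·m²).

By spherical symmetry E is radial; choose a Gaussian sphere of radius r = 0.327 m (between the bodies, 0.128 m < r < 0.43 m).
The shell at 0.43 m lies outside the Gaussian surface, so Q_enc = -1.84 μC = -1.84×10^-6 C.
Applying ∮E·dA = Q_enc/ε₀ with Φ = E(4πr²):
E = |Q_enc|/(4πε₀r²) = (1.84×10^-6)/(4π·8.85×10^-12·(0.327)²) = 1.55×10^5 N/C.

1.55×10^5 V/m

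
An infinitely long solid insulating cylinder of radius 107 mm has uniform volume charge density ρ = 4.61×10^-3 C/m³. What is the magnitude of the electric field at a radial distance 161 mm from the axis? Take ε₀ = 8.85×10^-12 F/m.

E ≈ 1.85×10^7 V/m

Take a coaxial cylindrical Gaussian surface of radius r = 161 mm and length L (r > 107 mm, full cross-section enclosed).
λ_enc = ρ·πR² = (4.61×10^-3)π(0.107)² = 1.658×10^-4 C/m.
Gauss's law: E·2πrL = λ_enc L/ε₀.
E = |λ_enc|/(2πε₀r) = (1.658e-4)/(2π·8.85×10^-12·0.161) = 1.85×10^7 N/C.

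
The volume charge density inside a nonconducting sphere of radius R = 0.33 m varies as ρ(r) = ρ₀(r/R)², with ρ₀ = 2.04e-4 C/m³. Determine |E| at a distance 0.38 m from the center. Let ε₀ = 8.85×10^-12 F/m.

Symmetry ⇒ E = E(r) r̂. Gaussian sphere of radius r = 0.38 m (r > R, all charge enclosed).
Q_enc = 4π ∫₀^R ρ₀(r'/R)^2 r'² dr' = 4πρ₀R³/5 = 1.843×10^-5 C.
Since E is radial and uniform over the Gaussian sphere, Φ = E·4πr² = Q_enc/ε₀.
E = |Q_enc|/(4πε₀r²) = (1.843e-5)/(4π·8.85×10^-12·(0.38)²) = 1.15×10^6 N/C.

1.15×10^6 N/C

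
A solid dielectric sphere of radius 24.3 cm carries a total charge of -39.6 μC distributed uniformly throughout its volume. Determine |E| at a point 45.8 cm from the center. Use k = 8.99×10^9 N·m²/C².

By spherical symmetry E is radial; choose a Gaussian sphere of radius r = 45.8 cm (r > R, so the entire charge is enclosed).
Q_enc = -39.6 μC = -3.96×10^-5 C.
Applying ∮E·dA = Q_enc/ε₀ with Φ = E(4πr²):
E = k|Q_enc|/r² = (8.99×10^9)(3.96×10^-5)/(0.458)² = 1.70e6 N/C.

E ≈ 1.70×10^6 V/m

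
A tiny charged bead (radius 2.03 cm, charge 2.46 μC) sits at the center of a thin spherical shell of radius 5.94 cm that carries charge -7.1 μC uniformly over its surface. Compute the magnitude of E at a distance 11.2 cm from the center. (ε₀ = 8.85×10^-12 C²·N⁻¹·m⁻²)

|E| ≈ 3.33×10^6 N/C

Symmetry ⇒ E = E(r) r̂. Gaussian sphere of radius r = 11.2 cm (r > 5.94 cm, enclosing both).
Q_enc = (2.46 μC) + (-7.1 μC) = -4.64×10^-6 C.
Applying ∮E·dA = Q_enc/ε₀ with Φ = E(4πr²):
E = |Q_enc|/(4πε₀r²) = (4.64e-6)/(4π·8.85×10^-12·(0.112)²) = 3.33e6 N/C.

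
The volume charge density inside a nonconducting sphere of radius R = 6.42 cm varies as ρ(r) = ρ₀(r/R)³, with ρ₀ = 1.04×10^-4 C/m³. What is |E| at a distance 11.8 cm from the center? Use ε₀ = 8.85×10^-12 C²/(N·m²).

Use a concentric Gaussian sphere at r = 11.8 cm (r > R, all charge enclosed).
Q_enc = 4π ∫₀^R ρ₀(r'/R)^3 r'² dr' = 4πρ₀R³/6 = 5.764×10^-8 C.
Gauss's law: E·4πr² = Q_enc/ε₀.
E = |Q_enc|/(4πε₀r²) = (5.764×10^-8)/(4π·8.85×10^-12·(0.118)²) = 3.72×10^4 N/C.

3.72e4 N/C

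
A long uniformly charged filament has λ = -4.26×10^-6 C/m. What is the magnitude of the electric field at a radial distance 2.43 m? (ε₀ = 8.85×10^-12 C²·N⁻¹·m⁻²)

E = 3.15×10^4 N/C

Choose a coaxial cylinder of radius r = 2.43 m (arbitrary length L) as the Gaussian surface.
Q_enc = λL, so λ_enc = -4.26×10^-6 C/m.
Gauss's law: E·2πrL = λ_enc L/ε₀.
E = |λ_enc|/(2πε₀r) = (4.26e-6)/(2π·8.85×10^-12·2.43) = 3.15×10^4 N/C.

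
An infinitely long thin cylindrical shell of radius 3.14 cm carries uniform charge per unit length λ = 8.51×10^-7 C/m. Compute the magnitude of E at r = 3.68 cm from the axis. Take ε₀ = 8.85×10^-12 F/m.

|E| = 4.16×10^5 N/C

Take a coaxial cylindrical Gaussian surface of radius r = 3.68 cm and length L (r > 3.14 cm).
The full line charge is enclosed: λ_enc = 8.51e-7 C/m.
By Gauss's law (flux through the curved wall only), E·2πrL = λ_enc L/ε₀.
E = |λ_enc|/(2πε₀r) = (8.51e-7)/(2π·8.85×10^-12·0.0368) = 4.16×10^5 N/C.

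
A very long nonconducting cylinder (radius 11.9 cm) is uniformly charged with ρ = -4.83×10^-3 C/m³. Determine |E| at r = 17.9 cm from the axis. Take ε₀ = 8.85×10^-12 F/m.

2.16×10^7 V/m

Coaxial Gaussian cylinder, radius r = 17.9 cm, length L (r > 11.9 cm, full cross-section enclosed).
λ_enc = ρ·πR² = (-4.83×10^-3)π(0.119)² = -2.149e-4 C/m.
Since E is radial and uniform over the curved surface, Φ = E·2πrL = Q_enc/ε₀ = λ_enc L/ε₀.
E = |λ_enc|/(2πε₀r) = (2.149e-4)/(2π·8.85×10^-12·0.179) = 2.16×10^7 N/C.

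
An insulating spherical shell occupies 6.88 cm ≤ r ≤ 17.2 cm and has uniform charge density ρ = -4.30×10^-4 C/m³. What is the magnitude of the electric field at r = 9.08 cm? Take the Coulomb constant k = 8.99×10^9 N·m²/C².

Use a concentric Gaussian sphere at r = 9.08 cm (within the shell material, 6.88 cm < r < 17.2 cm).
Enclosed charge is the volume from a to r: Q_enc = (4π/3)ρ(r³ − a³) = -7.618×10^-7 C.
Since E is radial and uniform over the Gaussian sphere, Φ = E·4πr² = Q_enc/ε₀.
E = k|Q_enc|/r² = (8.99×10^9)(7.618e-7)/(0.0908)² = 8.31e5 N/C.

E = 8.31×10^5 N/C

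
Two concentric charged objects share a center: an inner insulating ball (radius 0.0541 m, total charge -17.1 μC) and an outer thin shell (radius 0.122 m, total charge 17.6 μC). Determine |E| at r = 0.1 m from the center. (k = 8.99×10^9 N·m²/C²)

1.54×10^7 N/C

Use a concentric Gaussian sphere at r = 0.1 m (between the bodies, 0.0541 m < r < 0.122 m).
Only the inner charge is enclosed; the outer shell contributes nothing inside itself. Q_enc = -17.1 μC = -1.71×10^-5 C.
Since E is radial and uniform over the Gaussian sphere, Φ = E·4πr² = Q_enc/ε₀.
E = k|Q_enc|/r² = (8.99×10^9)(1.71×10^-5)/(0.1)² = 1.54e7 N/C.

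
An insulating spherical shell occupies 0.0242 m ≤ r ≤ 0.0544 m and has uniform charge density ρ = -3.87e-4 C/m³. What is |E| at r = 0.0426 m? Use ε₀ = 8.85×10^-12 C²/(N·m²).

By spherical symmetry E is radial; choose a Gaussian sphere of radius r = 0.0426 m (within the shell material, 0.0242 m < r < 0.0544 m).
Enclosed charge is the volume from a to r: Q_enc = (4π/3)ρ(r³ − a³) = -1.023×10^-7 C.
Gauss's law: E·4πr² = Q_enc/ε₀.
E = |Q_enc|/(4πε₀r²) = (1.023×10^-7)/(4π·8.85×10^-12·(0.0426)²) = 5.07×10^5 N/C.

5.07e5 N/C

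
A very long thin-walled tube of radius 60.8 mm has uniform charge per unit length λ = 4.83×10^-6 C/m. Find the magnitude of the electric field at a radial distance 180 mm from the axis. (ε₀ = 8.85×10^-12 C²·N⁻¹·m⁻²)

Choose a coaxial cylinder of radius r = 180 mm (arbitrary length L) as the Gaussian surface (r > 60.8 mm).
The full line charge is enclosed: λ_enc = 4.83×10^-6 C/m.
Gauss's law: E·2πrL = λ_enc L/ε₀.
E = |λ_enc|/(2πε₀r) = (4.83×10^-6)/(2π·8.85×10^-12·0.18) = 4.83e5 N/C.

4.83e5 N/C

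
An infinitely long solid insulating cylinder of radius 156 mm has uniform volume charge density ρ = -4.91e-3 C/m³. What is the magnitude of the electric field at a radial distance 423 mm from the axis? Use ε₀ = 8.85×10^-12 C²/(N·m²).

Take a coaxial cylindrical Gaussian surface of radius r = 423 mm and length L (r > 156 mm, full cross-section enclosed).
λ_enc = ρ·πR² = (-4.91×10^-3)π(0.156)² = -3.754×10^-4 C/m.
Gauss's law: E·2πrL = λ_enc L/ε₀.
E = |λ_enc|/(2πε₀r) = (3.754×10^-4)/(2π·8.85×10^-12·0.423) = 1.60×10^7 N/C.

|E| ≈ 1.60e7 N/C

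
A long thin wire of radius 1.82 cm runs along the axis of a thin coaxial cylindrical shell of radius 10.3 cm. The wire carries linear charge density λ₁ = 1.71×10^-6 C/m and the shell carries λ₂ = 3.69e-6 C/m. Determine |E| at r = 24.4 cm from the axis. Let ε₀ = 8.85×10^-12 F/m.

3.98×10^5 V/m

Choose a coaxial cylinder of radius r = 24.4 cm (arbitrary length L) as the Gaussian surface (r > 10.3 cm, enclosing both).
λ_enc = λ₁ + λ₂ = (1.71e-6) + (3.69×10^-6) = 5.40e-6 C/m.
By Gauss's law (flux through the curved wall only), E·2πrL = λ_enc L/ε₀.
E = |λ_enc|/(2πε₀r) = (5.40e-6)/(2π·8.85×10^-12·0.244) = 3.98e5 N/C.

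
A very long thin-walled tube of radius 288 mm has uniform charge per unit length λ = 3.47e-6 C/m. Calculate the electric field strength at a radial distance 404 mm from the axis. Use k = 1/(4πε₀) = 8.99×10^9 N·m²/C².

Take a coaxial cylindrical Gaussian surface of radius r = 404 mm and length L (r > 288 mm).
The full line charge is enclosed: λ_enc = 3.47×10^-6 C/m.
Gauss's law: E·2πrL = λ_enc L/ε₀.
E = 2k|λ_enc|/r = 2(8.99×10^9)(3.47×10^-6)/(0.404) = 1.54×10^5 N/C.

E = 1.54×10^5 V/m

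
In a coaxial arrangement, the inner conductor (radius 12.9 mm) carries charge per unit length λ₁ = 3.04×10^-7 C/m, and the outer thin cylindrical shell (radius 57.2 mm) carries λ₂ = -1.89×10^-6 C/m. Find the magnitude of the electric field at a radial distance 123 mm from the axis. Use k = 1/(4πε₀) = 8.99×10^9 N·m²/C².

Choose a coaxial cylinder of radius r = 123 mm (arbitrary length L) as the Gaussian surface (r > 57.2 mm, enclosing both).
λ_enc = λ₁ + λ₂ = (3.04×10^-7) + (-1.89×10^-6) = -1.586e-6 C/m.
By Gauss's law (flux through the curved wall only), E·2πrL = λ_enc L/ε₀.
E = 2k|λ_enc|/r = 2(8.99×10^9)(1.586e-6)/(0.123) = 2.32×10^5 N/C.

2.32e5 V/m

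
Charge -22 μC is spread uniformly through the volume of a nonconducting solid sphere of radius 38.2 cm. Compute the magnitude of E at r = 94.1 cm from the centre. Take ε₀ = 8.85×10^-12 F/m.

Take a concentric spherical Gaussian surface of radius r = 94.1 cm (r > R, so the entire charge is enclosed).
Q_enc = -22 μC = -2.20×10^-5 C.
Gauss's law: E·4πr² = Q_enc/ε₀.
E = |Q_enc|/(4πε₀r²) = (2.20e-5)/(4π·8.85×10^-12·(0.941)²) = 2.23×10^5 N/C.

E ≈ 2.23e5 V/m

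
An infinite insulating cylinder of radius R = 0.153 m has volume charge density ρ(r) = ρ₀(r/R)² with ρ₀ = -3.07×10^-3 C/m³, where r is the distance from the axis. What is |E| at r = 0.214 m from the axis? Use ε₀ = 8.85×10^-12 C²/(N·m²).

By cylindrical symmetry E is radial; use a coaxial Gaussian cylinder of radius 0.214 m and length L (r > R, full charge per length enclosed).
λ_enc = 2π ∫₀^R ρ₀(r'/R)^2 r' dr' = 2πρ₀R²/4 = -1.129e-4 C/m.
Since E is radial and uniform over the curved surface, Φ = E·2πrL = Q_enc/ε₀ = λ_enc L/ε₀.
E = |λ_enc|/(2πε₀r) = (1.129×10^-4)/(2π·8.85×10^-12·0.214) = 9.49×10^6 N/C.

|E| = 9.49×10^6 N/C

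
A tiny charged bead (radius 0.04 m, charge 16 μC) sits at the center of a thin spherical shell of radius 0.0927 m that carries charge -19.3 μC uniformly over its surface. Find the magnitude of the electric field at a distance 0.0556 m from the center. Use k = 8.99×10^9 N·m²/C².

Take a concentric spherical Gaussian surface of radius r = 0.0556 m (between the bodies, 0.04 m < r < 0.0927 m).
The shell at 0.0927 m lies outside the Gaussian surface, so Q_enc = 16 μC = 1.60×10^-5 C.
Gauss's law: E·4πr² = Q_enc/ε₀.
E = k|Q_enc|/r² = (8.99×10^9)(1.60×10^-5)/(0.0556)² = 4.65e7 N/C.

E = 4.65e7 N/C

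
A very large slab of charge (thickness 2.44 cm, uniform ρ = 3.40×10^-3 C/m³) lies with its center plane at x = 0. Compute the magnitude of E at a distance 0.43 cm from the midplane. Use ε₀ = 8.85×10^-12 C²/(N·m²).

By symmetry E is perpendicular to the slab. A Gaussian pillbox from −0.43 cm to +0.43 cm (face area A) lies entirely within the slab.
Q_enc = ρ·(2x)·A and flux = 2EA, so 2EA = 2ρxA/ε₀ ⇒ E = |ρ|x/ε₀.
E = (3.40e-3)(0.0043)/(8.85×10^-12) = 1.65e6 N/C.

E = 1.65×10^6 N/C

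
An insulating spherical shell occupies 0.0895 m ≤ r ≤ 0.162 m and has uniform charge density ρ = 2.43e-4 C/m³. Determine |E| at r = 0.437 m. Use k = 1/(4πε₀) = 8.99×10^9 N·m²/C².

Use a concentric Gaussian sphere at r = 0.437 m (r > 0.162 m, enclosing the whole shell).
Q_enc = ρ·(4π/3)(b³ − a³) = (2.43e-4)·(4π/3)·((0.162)³ − (0.0895)³) = 3.598e-6 C.
By Gauss's law, ∮E·dA = E·4πr² = Q_enc/ε₀.
E = k|Q_enc|/r² = (8.99×10^9)(3.598×10^-6)/(0.437)² = 1.69e5 N/C.

|E| ≈ 1.69e5 N/C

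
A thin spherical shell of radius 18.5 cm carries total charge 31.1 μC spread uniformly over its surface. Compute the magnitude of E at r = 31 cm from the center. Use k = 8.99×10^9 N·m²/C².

Symmetry ⇒ E = E(r) r̂. Gaussian sphere of radius r = 31 cm (r > 18.5 cm).
The entire shell is enclosed: Q_enc = 3.11×10^-5 C.
By Gauss's law, ∮E·dA = E·4πr² = Q_enc/ε₀.
E = k|Q_enc|/r² = (8.99×10^9)(3.11×10^-5)/(0.31)² = 2.91×10^6 N/C.

|E| = 2.91e6 N/C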